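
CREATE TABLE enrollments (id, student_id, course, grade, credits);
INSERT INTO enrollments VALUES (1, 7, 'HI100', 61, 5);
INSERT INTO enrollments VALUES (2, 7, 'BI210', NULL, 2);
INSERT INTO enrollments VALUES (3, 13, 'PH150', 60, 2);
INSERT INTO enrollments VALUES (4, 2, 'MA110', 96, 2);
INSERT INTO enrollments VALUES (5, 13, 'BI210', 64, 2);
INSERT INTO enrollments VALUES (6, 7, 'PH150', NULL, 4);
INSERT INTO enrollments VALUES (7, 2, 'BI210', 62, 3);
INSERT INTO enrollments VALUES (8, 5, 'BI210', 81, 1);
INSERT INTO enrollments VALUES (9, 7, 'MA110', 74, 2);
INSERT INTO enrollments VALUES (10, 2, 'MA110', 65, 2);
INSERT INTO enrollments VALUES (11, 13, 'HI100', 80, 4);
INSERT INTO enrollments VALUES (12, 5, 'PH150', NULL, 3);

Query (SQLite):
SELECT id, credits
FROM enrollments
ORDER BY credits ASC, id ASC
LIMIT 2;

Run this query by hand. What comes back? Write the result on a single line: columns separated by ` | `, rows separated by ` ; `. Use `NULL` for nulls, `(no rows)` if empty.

8 | 1 ; 2 | 2

Sort by credits asc, tiebreak id asc: (1, id=8), (2, id=2), (2, id=3), (2, id=4), (2, id=5) …. Take first 2.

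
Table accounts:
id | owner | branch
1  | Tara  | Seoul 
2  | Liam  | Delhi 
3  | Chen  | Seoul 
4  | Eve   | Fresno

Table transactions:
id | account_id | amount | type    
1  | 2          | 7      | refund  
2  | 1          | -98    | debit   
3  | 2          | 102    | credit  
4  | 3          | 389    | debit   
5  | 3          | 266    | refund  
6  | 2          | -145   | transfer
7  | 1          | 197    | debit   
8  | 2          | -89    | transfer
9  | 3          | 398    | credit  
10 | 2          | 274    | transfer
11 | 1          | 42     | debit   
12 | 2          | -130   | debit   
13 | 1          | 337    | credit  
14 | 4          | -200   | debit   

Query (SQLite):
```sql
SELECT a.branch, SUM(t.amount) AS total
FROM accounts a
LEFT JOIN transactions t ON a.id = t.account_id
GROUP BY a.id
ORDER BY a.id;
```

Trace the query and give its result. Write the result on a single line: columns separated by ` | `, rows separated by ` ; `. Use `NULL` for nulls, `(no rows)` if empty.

Seoul | 478 ; Delhi | 19 ; Seoul | 1053 ; Fresno | -200

LEFT JOIN keeps every accounts row; unmatched ones get NULL for transactions columns.
Group by accounts.id and compute SUM(t.amount). SUM over an all-NULL group is NULL.
  1: ids {2, 7, 11, 13} → SUM(t.amount)=478
  2: ids {1, 3, 6, 8, 10, 12} → SUM(t.amount)=19
  3: ids {4, 5, 9} → SUM(t.amount)=1053
  4: ids {14} → SUM(t.amount)=-200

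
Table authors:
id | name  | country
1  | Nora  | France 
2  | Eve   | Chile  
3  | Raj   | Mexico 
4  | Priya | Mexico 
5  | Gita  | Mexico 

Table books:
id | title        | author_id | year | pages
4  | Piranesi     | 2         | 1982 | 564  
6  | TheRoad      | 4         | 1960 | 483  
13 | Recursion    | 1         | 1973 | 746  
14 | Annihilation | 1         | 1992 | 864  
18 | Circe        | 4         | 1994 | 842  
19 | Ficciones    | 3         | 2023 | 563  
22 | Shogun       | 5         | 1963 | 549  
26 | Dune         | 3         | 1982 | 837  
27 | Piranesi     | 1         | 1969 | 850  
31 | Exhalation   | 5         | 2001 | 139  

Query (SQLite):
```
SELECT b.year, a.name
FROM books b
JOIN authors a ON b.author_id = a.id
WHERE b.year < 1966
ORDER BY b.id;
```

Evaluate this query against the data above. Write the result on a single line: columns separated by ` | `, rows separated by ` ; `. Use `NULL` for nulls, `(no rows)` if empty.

Each books row matches the authors row where author_id = authors.id.
Then keep rows with b.year < 1966.

1960 | Priya ; 1963 | Gita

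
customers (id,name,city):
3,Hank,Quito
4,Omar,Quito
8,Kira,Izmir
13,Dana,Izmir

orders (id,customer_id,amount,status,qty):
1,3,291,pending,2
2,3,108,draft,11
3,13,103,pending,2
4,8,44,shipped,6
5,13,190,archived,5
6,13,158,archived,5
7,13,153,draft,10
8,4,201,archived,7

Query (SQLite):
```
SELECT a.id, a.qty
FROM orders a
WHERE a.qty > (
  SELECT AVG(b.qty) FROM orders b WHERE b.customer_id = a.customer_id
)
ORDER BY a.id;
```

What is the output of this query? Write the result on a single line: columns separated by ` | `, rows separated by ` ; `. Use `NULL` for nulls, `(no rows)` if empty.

For each orders row a, compute AVG(qty) over rows sharing a.customer_id.
Keep row a if a.qty > that per-group AVG.
  customer_id=3: AVG(qty) = 6.5
  customer_id=4: AVG(qty) = 7.0
  customer_id=8: AVG(qty) = 6.0
  customer_id=13: AVG(qty) = 5.5

2 | 11 ; 7 | 10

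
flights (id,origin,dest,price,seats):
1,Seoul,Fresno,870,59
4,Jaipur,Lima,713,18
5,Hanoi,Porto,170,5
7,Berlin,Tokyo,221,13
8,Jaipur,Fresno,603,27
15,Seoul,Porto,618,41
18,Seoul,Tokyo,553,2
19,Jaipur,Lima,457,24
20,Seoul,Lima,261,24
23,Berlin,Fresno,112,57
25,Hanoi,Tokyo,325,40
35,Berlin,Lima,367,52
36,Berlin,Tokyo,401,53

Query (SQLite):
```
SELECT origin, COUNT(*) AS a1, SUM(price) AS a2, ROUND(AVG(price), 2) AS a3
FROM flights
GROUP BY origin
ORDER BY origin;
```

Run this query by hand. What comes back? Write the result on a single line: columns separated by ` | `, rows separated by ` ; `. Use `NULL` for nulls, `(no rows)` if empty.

Berlin | 4 | 1101 | 275.25 ; Hanoi | 2 | 495 | 247.5 ; Jaipur | 3 | 1773 | 591 ; Seoul | 4 | 2302 | 575.5

Group flights by origin.
Per group compute: COUNT(*), SUM(price), ROUND(AVG(price), 2).
  Berlin: ids {7, 23, 35, 36} → COUNT(*)=4, SUM(price)=1101, ROUND(AVG(price), 2)=275.25
  Hanoi: ids {5, 25} → COUNT(*)=2, SUM(price)=495, ROUND(AVG(price), 2)=247.5
  Jaipur: ids {4, 8, 19} → COUNT(*)=3, SUM(price)=1773, ROUND(AVG(price), 2)=591
  Seoul: ids {1, 15, 18, 20} → COUNT(*)=4, SUM(price)=2302, ROUND(AVG(price), 2)=575.5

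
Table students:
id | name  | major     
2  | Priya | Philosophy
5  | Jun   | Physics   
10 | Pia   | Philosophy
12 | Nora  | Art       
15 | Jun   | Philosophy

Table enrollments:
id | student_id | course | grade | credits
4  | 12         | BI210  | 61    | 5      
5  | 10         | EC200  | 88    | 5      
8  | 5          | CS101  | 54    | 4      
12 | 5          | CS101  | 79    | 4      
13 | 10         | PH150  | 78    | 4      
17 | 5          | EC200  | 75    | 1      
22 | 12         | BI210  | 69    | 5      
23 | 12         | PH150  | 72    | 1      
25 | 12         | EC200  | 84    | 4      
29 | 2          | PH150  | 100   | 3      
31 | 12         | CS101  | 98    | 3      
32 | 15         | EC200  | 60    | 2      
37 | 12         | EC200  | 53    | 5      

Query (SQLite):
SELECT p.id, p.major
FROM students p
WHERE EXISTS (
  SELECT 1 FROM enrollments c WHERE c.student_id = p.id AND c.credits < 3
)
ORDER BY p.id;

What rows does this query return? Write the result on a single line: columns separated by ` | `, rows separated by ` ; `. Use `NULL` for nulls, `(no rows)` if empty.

For each students row, check whether any enrollments with matching student_id has credits < 3.
Keep rows where that is true.

5 | Physics ; 12 | Art ; 15 | Philosophy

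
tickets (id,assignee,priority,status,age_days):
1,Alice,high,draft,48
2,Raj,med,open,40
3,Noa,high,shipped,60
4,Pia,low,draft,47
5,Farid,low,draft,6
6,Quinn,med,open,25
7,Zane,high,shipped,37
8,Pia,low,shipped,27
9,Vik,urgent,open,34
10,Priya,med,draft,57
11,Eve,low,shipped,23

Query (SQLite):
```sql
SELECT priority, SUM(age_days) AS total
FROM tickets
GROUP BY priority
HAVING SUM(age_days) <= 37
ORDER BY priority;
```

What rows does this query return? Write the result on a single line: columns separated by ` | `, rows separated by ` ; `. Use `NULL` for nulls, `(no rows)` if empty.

urgent | 34

Partition tickets by priority; compute SUM(age_days) within each group.
HAVING: keep groups where SUM(age_days) <= 37.
  high: ids {1, 3, 7} → SUM(age_days)=145
  low: ids {4, 5, 8, 11} → SUM(age_days)=103
  med: ids {2, 6, 10} → SUM(age_days)=122
  urgent: ids {9} → SUM(age_days)=34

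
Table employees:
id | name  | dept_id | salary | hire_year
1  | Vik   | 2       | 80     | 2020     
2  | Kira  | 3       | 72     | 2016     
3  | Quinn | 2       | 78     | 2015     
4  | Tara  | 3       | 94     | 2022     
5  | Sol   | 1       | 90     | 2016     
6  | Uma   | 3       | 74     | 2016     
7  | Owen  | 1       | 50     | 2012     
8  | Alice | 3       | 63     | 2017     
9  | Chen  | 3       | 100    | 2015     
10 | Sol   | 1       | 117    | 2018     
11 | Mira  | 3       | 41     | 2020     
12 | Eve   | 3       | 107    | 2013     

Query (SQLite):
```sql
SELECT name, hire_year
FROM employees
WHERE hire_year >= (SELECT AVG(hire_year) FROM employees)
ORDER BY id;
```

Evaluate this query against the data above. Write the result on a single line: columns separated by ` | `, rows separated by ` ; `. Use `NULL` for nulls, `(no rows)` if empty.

Scalar subquery: AVG(hire_year) over all employees rows = 2016.666667 (≈; comparison uses full precision).
Keep rows where hire_year >= that value.

Vik | 2020 ; Tara | 2022 ; Alice | 2017 ; Sol | 2018 ; Mira | 2020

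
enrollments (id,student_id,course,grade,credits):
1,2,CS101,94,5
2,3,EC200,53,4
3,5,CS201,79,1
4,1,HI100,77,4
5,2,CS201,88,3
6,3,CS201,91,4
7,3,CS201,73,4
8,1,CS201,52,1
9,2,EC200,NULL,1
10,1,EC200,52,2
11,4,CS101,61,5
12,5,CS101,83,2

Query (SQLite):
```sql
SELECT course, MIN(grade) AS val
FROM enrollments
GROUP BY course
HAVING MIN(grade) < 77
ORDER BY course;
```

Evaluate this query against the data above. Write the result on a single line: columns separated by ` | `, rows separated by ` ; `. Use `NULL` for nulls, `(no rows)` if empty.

CS101 | 61 ; CS201 | 52 ; EC200 | 52

Partition enrollments by course; compute MIN(grade) within each group.
HAVING: keep groups where MIN(grade) < 77.
  CS101: ids {1, 11, 12} → MIN(grade)=61
  CS201: ids {3, 5, 6, 7, 8} → MIN(grade)=52
  EC200: ids {2, 9, 10} → MIN(grade)=52
  HI100: ids {4} → MIN(grade)=77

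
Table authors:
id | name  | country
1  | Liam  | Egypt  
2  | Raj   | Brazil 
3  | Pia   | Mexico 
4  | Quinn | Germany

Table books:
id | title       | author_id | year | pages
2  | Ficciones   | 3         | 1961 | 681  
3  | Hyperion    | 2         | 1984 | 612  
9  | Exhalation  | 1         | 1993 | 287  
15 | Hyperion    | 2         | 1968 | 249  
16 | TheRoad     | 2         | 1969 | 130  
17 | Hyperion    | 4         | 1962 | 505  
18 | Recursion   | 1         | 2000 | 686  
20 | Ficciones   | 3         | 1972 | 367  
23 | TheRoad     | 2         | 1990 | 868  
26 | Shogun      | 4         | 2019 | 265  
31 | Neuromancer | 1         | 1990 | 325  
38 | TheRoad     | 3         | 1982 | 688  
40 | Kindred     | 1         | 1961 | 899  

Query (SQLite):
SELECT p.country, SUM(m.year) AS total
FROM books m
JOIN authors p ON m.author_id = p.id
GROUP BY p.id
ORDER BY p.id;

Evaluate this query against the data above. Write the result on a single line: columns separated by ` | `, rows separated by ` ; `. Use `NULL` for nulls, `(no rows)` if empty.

Egypt | 7944 ; Brazil | 7911 ; Mexico | 5915 ; Germany | 3981

Join each books row to its authors via author_id.
Group joined rows by authors.id; compute SUM(m.year) per group.
  1: ids {9, 18, 31, 40} → SUM(m.year)=7944
  2: ids {3, 15, 16, 23} → SUM(m.year)=7911
  3: ids {2, 20, 38} → SUM(m.year)=5915
  4: ids {17, 26} → SUM(m.year)=3981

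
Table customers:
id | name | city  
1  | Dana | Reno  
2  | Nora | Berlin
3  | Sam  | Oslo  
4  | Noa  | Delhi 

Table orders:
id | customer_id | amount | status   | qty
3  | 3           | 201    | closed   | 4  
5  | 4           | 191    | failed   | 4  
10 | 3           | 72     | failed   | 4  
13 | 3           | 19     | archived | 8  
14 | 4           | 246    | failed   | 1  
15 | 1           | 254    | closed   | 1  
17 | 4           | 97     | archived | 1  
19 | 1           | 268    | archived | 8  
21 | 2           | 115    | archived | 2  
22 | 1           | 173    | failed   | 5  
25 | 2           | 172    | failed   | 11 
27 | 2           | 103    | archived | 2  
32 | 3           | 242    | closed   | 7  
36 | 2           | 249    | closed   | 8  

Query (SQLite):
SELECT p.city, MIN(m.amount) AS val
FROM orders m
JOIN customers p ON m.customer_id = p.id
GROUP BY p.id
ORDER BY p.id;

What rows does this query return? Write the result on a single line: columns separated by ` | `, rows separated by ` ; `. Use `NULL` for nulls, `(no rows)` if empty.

Join each orders row to its customers via customer_id.
Group joined rows by customers.id; compute MIN(m.amount) per group.
  1: ids {15, 19, 22} → MIN(m.amount)=173
  2: ids {21, 25, 27, 36} → MIN(m.amount)=103
  3: ids {3, 10, 13, 32} → MIN(m.amount)=19
  4: ids {5, 14, 17} → MIN(m.amount)=97

Reno | 173 ; Berlin | 103 ; Oslo | 19 ; Delhi | 97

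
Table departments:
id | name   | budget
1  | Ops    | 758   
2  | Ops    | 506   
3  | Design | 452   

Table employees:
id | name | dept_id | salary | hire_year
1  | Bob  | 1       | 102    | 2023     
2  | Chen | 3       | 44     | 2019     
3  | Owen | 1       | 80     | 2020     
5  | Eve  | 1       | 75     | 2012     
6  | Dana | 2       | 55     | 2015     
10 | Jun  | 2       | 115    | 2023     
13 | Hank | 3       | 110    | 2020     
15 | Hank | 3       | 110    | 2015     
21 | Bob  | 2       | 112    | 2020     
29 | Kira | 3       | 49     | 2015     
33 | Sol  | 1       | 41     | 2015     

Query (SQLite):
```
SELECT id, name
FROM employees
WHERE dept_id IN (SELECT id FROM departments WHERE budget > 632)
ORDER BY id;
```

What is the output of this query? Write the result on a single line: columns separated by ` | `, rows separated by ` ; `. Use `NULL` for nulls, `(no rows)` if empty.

Inner query: departments.id where budget > 632.
Outer: keep employees rows whose dept_id is in that set.
Inner query → {1}

1 | Bob ; 3 | Owen ; 5 | Eve ; 33 | Sol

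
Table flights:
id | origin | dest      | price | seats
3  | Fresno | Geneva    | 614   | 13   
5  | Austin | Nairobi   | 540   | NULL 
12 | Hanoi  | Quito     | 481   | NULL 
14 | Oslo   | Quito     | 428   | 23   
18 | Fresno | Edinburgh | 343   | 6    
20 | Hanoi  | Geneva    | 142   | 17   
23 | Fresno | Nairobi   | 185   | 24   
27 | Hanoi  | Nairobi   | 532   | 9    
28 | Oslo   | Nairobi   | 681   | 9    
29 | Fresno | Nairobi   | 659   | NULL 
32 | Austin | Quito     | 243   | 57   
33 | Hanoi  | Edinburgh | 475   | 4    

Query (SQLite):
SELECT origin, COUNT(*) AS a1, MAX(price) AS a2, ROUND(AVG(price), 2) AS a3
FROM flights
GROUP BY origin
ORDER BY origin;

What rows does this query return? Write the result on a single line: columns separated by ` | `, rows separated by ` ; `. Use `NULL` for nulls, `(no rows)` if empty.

Austin | 2 | 540 | 391.5 ; Fresno | 4 | 659 | 450.25 ; Hanoi | 4 | 532 | 407.5 ; Oslo | 2 | 681 | 554.5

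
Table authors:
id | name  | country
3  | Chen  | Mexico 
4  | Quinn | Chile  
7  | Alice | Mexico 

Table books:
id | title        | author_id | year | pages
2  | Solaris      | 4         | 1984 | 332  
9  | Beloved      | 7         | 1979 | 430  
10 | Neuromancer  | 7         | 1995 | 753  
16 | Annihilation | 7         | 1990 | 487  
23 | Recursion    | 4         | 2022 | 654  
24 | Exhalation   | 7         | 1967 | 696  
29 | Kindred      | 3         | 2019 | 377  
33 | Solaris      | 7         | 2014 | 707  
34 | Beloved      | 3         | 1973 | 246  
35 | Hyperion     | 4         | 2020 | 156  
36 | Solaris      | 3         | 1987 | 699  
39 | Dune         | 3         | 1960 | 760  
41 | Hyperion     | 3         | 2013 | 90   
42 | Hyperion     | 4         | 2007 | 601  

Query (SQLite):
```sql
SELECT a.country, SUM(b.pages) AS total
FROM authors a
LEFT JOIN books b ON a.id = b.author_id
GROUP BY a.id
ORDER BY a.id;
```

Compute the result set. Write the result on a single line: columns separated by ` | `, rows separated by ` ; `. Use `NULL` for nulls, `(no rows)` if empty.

Mexico | 2172 ; Chile | 1743 ; Mexico | 3073

LEFT JOIN keeps every authors row; unmatched ones get NULL for books columns.
Group by authors.id and compute SUM(b.pages). SUM over an all-NULL group is NULL.
  3: ids {29, 34, 36, 39, 41} → SUM(b.pages)=2172
  4: ids {2, 23, 35, 42} → SUM(b.pages)=1743
  7: ids {9, 10, 16, 24, 33} → SUM(b.pages)=3073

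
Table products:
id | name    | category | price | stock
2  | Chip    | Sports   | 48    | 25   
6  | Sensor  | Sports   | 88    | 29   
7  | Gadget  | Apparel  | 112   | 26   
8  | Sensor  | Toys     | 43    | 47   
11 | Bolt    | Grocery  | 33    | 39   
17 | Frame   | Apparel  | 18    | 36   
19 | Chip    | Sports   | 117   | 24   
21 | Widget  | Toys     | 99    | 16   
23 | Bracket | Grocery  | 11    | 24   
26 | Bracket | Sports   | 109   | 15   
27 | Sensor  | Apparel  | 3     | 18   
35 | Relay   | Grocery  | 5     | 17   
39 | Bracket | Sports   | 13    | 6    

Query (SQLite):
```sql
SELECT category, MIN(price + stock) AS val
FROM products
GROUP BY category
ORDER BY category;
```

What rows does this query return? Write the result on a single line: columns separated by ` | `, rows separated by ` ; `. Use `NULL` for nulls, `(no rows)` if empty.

Apparel | 21 ; Grocery | 22 ; Sports | 19 ; Toys | 90

For each row compute price + stock.
Group by category; take MIN of the expression per group.
  Apparel: ids {7, 17, 27} → MIN(price + stock)=21
  Grocery: ids {11, 23, 35} → MIN(price + stock)=22
  Sports: ids {2, 6, 19, 26, 39} → MIN(price + stock)=19
  Toys: ids {8, 21} → MIN(price + stock)=90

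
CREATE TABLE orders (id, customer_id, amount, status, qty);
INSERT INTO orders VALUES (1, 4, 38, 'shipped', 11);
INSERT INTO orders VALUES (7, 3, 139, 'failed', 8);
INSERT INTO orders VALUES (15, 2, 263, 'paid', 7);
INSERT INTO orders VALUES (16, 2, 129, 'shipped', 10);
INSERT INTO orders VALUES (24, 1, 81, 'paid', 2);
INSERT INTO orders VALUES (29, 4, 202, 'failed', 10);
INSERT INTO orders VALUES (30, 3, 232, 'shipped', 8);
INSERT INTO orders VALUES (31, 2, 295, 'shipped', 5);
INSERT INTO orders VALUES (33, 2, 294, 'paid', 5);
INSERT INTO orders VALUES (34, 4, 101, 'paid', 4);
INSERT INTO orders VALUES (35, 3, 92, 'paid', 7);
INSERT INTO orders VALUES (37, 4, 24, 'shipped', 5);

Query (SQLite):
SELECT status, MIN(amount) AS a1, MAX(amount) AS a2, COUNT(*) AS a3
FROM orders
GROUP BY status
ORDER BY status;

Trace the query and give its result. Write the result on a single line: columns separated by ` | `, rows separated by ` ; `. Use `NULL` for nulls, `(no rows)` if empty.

Group orders by status.
Per group compute: MIN(amount), MAX(amount), COUNT(*).
  failed: ids {7, 29} → MIN(amount)=139, MAX(amount)=202, COUNT(*)=2
  paid: ids {15, 24, 33, 34, 35} → MIN(amount)=81, MAX(amount)=294, COUNT(*)=5
  shipped: ids {1, 16, 30, 31, 37} → MIN(amount)=24, MAX(amount)=295, COUNT(*)=5

failed | 139 | 202 | 2 ; paid | 81 | 294 | 5 ; shipped | 24 | 295 | 5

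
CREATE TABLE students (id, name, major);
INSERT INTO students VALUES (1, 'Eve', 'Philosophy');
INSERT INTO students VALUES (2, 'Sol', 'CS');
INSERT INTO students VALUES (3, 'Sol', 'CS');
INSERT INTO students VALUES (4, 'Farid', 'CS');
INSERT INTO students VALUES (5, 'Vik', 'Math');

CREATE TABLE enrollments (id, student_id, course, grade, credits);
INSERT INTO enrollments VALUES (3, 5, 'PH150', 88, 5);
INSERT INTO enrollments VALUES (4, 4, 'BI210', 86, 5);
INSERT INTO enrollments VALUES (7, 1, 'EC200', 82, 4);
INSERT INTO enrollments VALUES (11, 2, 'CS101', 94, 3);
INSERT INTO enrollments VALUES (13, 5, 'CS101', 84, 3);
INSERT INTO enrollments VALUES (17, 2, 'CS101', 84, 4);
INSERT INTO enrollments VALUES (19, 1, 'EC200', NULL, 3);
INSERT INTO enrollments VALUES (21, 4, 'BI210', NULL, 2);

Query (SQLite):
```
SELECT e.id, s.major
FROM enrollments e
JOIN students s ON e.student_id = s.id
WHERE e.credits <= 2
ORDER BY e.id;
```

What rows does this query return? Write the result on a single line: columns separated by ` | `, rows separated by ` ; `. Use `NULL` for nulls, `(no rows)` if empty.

21 | CS

Each enrollments row matches the students row where student_id = students.id.
Then keep rows with e.credits <= 2.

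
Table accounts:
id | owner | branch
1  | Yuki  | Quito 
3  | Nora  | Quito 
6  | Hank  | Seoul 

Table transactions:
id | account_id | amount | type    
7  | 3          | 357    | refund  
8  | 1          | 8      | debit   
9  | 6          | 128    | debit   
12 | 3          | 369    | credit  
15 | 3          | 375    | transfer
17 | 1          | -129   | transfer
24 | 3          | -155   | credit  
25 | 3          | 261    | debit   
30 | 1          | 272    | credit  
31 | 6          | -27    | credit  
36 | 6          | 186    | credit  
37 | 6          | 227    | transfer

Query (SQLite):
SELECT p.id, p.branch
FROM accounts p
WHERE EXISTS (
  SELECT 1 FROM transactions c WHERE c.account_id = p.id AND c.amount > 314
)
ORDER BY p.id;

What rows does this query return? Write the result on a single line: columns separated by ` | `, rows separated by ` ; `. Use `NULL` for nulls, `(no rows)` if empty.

For each accounts row, check whether any transactions with matching account_id has amount > 314.
Keep rows where that is true.

3 | Quito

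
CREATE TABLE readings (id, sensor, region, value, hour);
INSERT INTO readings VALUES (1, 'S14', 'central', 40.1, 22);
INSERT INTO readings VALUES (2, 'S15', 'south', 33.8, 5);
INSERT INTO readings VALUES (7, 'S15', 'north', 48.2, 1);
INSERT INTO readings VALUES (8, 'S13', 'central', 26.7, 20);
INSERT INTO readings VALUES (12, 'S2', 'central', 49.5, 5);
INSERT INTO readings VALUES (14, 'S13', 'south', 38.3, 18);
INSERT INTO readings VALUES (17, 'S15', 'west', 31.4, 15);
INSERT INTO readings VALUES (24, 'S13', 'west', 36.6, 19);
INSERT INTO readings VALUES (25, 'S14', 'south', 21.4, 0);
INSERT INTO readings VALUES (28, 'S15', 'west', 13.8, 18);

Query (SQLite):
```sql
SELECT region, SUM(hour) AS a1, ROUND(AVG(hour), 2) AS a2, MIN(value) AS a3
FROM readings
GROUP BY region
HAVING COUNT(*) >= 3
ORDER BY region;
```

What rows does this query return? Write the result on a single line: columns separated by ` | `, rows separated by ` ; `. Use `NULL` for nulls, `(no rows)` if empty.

central | 47 | 15.67 | 26.7 ; south | 23 | 7.67 | 21.4 ; west | 52 | 17.33 | 13.8

Group readings by region.
Per group compute: SUM(hour), ROUND(AVG(hour), 2), MIN(value).
HAVING: drop groups with fewer than 3 rows.
  central: ids {1, 8, 12} → SUM(hour)=47, ROUND(AVG(hour), 2)=15.67, MIN(value)=26.7
  north: ids {7} → SUM(hour)=1, ROUND(AVG(hour), 2)=1, MIN(value)=48.2
  south: ids {2, 14, 25} → SUM(hour)=23, ROUND(AVG(hour), 2)=7.67, MIN(value)=21.4
  west: ids {17, 24, 28} → SUM(hour)=52, ROUND(AVG(hour), 2)=17.33, MIN(value)=13.8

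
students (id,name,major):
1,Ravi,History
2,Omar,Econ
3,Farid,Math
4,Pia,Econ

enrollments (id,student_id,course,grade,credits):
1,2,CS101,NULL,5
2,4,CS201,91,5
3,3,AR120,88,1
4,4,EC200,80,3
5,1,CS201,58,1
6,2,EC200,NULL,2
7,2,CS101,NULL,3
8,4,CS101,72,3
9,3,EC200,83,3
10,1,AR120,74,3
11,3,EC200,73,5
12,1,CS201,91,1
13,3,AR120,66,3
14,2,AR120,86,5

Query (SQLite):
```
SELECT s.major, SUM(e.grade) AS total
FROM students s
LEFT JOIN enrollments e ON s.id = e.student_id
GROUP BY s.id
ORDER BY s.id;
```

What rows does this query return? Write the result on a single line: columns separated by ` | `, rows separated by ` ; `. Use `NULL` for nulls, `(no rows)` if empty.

LEFT JOIN keeps every students row; unmatched ones get NULL for enrollments columns.
Group by students.id and compute SUM(e.grade). SUM over an all-NULL group is NULL.
  1: ids {5, 10, 12} → SUM(e.grade)=223
  2: ids {1, 6, 7, 14} → SUM(e.grade)=86
  3: ids {3, 9, 11, 13} → SUM(e.grade)=310
  4: ids {2, 4, 8} → SUM(e.grade)=243

History | 223 ; Econ | 86 ; Math | 310 ; Econ | 243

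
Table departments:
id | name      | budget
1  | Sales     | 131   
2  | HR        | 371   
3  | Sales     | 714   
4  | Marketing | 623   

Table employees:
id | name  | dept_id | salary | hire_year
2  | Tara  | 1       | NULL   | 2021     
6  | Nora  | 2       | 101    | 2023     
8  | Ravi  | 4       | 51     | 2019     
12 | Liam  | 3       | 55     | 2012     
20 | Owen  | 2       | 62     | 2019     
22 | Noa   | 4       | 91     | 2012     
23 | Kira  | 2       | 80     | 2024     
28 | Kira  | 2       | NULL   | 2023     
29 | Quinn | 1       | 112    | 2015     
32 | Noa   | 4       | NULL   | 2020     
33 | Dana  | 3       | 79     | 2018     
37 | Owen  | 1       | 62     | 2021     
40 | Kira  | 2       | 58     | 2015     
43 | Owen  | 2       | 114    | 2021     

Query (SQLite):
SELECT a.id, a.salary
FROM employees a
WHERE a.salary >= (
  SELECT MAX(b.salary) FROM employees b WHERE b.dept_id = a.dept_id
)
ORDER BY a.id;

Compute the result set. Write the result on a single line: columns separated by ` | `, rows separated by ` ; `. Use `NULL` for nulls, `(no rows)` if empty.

For each employees row a, compute MAX(salary) over rows sharing a.dept_id.
Keep row a if a.salary >= that per-group MAX.
  dept_id=1: MAX(salary) = 112
  dept_id=2: MAX(salary) = 114
  dept_id=3: MAX(salary) = 79
  dept_id=4: MAX(salary) = 91

22 | 91 ; 29 | 112 ; 33 | 79 ; 43 | 114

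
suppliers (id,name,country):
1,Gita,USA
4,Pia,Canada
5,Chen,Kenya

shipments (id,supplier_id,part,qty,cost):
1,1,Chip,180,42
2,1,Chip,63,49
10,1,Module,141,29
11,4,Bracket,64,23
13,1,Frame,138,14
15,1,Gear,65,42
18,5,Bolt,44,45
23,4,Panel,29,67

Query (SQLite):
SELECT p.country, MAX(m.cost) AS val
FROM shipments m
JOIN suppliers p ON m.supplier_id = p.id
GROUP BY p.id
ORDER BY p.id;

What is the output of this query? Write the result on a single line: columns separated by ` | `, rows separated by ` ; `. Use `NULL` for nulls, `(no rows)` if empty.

Join each shipments row to its suppliers via supplier_id.
Group joined rows by suppliers.id; compute MAX(m.cost) per group.
  1: ids {1, 2, 10, 13, 15} → MAX(m.cost)=49
  4: ids {11, 23} → MAX(m.cost)=67
  5: ids {18} → MAX(m.cost)=45

USA | 49 ; Canada | 67 ; Kenya | 45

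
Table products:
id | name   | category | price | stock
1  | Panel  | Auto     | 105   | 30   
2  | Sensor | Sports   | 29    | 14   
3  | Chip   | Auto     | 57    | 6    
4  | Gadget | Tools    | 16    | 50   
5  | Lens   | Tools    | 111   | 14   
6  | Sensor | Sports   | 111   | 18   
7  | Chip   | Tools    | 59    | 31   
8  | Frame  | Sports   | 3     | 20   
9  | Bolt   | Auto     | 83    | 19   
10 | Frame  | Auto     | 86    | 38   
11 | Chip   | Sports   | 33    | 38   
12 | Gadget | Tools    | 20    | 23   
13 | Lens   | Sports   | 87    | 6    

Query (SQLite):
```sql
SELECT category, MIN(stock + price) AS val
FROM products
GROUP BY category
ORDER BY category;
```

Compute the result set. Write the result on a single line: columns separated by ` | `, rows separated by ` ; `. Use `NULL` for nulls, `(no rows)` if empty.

Auto | 63 ; Sports | 23 ; Tools | 43

For each row compute stock + price.
Group by category; take MIN of the expression per group.
  Auto: ids {1, 3, 9, 10} → MIN(stock + price)=63
  Sports: ids {2, 6, 8, 11, 13} → MIN(stock + price)=23
  Tools: ids {4, 5, 7, 12} → MIN(stock + price)=43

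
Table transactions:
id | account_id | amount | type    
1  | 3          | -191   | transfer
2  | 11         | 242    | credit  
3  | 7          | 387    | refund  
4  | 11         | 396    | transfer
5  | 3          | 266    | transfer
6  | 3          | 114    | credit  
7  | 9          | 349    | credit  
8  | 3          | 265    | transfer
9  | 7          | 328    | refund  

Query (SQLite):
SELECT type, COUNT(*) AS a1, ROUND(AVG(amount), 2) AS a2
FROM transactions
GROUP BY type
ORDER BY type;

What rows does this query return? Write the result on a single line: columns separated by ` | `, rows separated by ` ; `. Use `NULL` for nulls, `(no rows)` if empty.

Group transactions by type.
Per group compute: COUNT(*), ROUND(AVG(amount), 2).
  credit: ids {2, 6, 7} → COUNT(*)=3, ROUND(AVG(amount), 2)=235
  refund: ids {3, 9} → COUNT(*)=2, ROUND(AVG(amount), 2)=357.5
  transfer: ids {1, 4, 5, 8} → COUNT(*)=4, ROUND(AVG(amount), 2)=184

credit | 3 | 235 ; refund | 2 | 357.5 ; transfer | 4 | 184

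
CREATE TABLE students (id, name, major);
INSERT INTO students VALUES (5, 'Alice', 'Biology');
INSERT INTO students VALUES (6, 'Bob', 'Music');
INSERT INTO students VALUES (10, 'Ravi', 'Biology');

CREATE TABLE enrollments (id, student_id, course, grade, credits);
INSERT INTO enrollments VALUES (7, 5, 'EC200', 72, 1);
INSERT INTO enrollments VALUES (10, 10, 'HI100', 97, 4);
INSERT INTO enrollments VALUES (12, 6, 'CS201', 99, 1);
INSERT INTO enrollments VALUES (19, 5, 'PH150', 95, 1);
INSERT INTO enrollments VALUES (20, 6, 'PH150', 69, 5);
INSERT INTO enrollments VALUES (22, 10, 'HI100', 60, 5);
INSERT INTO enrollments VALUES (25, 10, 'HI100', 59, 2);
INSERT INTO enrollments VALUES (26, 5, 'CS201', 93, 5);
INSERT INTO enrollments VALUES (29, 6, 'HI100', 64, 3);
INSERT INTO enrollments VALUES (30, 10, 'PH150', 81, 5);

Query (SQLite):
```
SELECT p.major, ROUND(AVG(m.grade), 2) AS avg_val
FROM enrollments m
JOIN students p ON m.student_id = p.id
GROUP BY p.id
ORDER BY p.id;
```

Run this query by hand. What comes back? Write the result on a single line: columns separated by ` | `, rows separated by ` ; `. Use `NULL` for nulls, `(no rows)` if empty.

Biology | 86.67 ; Music | 77.33 ; Biology | 74.25

Join each enrollments row to its students via student_id.
Group joined rows by students.id; compute ROUND(AVG(m.grade), 2) per group.
  5: ids {7, 19, 26} → ROUND(AVG(m.grade), 2)=86.67
  6: ids {12, 20, 29} → ROUND(AVG(m.grade), 2)=77.33
  10: ids {10, 22, 25, 30} → ROUND(AVG(m.grade), 2)=74.25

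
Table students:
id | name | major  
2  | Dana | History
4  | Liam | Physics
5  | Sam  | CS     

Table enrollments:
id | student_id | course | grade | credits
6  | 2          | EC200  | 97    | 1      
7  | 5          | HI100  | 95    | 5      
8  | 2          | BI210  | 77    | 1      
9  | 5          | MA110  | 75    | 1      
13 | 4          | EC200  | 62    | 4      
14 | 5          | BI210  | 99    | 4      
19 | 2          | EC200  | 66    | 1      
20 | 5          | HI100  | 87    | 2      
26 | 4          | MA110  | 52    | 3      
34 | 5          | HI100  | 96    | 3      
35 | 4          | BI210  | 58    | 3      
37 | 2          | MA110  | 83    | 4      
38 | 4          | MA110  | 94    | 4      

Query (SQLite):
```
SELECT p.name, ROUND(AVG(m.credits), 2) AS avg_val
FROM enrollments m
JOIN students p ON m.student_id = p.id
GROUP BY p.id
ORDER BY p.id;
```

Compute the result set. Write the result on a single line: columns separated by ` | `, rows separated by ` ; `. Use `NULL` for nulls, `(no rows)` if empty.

Dana | 1.75 ; Liam | 3.5 ; Sam | 3

Join each enrollments row to its students via student_id.
Group joined rows by students.id; compute ROUND(AVG(m.credits), 2) per group.
  2: ids {6, 8, 19, 37} → ROUND(AVG(m.credits), 2)=1.75
  4: ids {13, 26, 35, 38} → ROUND(AVG(m.credits), 2)=3.5
  5: ids {7, 9, 14, 20, 34} → ROUND(AVG(m.credits), 2)=3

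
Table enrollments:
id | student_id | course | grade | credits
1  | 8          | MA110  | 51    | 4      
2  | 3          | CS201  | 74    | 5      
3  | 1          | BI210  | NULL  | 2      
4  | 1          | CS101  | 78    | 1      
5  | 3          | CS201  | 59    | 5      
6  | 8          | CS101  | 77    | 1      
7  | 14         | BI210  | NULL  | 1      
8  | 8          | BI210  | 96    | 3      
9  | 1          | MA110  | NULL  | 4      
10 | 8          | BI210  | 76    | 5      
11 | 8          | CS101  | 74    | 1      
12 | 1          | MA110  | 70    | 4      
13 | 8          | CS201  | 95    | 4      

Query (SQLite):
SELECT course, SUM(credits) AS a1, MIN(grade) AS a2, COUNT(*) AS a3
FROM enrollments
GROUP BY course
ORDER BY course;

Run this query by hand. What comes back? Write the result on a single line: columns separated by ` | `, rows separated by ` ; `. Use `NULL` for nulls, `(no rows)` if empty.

BI210 | 11 | 76 | 4 ; CS101 | 3 | 74 | 3 ; CS201 | 14 | 59 | 3 ; MA110 | 12 | 51 | 3

Group enrollments by course.
Per group compute: SUM(credits), MIN(grade), COUNT(*).
  BI210: ids {3, 7, 8, 10} → SUM(credits)=11, MIN(grade)=76, COUNT(*)=4
  CS101: ids {4, 6, 11} → SUM(credits)=3, MIN(grade)=74, COUNT(*)=3
  CS201: ids {2, 5, 13} → SUM(credits)=14, MIN(grade)=59, COUNT(*)=3
  MA110: ids {1, 9, 12} → SUM(credits)=12, MIN(grade)=51, COUNT(*)=3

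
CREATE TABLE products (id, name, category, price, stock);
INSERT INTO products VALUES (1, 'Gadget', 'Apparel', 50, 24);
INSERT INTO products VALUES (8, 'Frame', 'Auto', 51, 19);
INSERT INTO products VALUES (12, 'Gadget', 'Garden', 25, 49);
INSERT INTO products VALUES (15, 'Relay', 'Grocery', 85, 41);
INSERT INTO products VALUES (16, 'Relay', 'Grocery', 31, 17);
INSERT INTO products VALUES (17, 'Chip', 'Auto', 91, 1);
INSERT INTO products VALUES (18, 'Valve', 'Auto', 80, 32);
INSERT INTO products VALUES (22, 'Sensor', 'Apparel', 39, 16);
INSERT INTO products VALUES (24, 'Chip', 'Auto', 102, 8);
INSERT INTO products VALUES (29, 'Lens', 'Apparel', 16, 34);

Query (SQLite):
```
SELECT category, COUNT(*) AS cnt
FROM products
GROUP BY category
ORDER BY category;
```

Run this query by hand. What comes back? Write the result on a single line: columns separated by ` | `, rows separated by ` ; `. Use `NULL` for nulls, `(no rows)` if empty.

Partition products by category; compute COUNT(*) within each group.
  Apparel: ids {1, 22, 29} → COUNT(*)=3
  Auto: ids {8, 17, 18, 24} → COUNT(*)=4
  Garden: ids {12} → COUNT(*)=1
  Grocery: ids {15, 16} → COUNT(*)=2

Apparel | 3 ; Auto | 4 ; Garden | 1 ; Grocery | 2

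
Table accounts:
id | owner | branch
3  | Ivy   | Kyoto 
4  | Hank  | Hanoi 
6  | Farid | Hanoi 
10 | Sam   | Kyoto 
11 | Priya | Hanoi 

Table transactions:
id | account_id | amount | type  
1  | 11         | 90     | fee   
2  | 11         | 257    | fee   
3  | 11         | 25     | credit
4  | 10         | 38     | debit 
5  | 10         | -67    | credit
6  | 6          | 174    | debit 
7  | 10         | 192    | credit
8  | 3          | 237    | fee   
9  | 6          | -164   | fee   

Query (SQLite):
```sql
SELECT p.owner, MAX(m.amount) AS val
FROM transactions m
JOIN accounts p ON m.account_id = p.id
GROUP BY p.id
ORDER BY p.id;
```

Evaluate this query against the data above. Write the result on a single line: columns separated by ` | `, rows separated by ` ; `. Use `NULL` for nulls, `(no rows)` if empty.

Ivy | 237 ; Farid | 174 ; Sam | 192 ; Priya | 257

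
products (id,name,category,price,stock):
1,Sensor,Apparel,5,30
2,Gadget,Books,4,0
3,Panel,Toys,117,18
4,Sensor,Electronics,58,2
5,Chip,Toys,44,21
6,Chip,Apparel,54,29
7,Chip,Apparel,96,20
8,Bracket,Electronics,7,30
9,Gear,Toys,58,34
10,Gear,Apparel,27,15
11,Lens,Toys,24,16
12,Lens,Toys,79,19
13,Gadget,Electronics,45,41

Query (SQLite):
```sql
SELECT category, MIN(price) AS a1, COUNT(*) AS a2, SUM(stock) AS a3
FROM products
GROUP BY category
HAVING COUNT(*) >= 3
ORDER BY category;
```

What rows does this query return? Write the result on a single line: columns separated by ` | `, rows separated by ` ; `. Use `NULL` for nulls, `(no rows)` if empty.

Group products by category.
Per group compute: MIN(price), COUNT(*), SUM(stock).
HAVING: drop groups with fewer than 3 rows.
  Apparel: ids {1, 6, 7, 10} → MIN(price)=5, COUNT(*)=4, SUM(stock)=94
  Books: ids {2} → MIN(price)=4, COUNT(*)=1, SUM(stock)=0
  Electronics: ids {4, 8, 13} → MIN(price)=7, COUNT(*)=3, SUM(stock)=73
  Toys: ids {3, 5, 9, 11, 12} → MIN(price)=24, COUNT(*)=5, SUM(stock)=108

Apparel | 5 | 4 | 94 ; Electronics | 7 | 3 | 73 ; Toys | 24 | 5 | 108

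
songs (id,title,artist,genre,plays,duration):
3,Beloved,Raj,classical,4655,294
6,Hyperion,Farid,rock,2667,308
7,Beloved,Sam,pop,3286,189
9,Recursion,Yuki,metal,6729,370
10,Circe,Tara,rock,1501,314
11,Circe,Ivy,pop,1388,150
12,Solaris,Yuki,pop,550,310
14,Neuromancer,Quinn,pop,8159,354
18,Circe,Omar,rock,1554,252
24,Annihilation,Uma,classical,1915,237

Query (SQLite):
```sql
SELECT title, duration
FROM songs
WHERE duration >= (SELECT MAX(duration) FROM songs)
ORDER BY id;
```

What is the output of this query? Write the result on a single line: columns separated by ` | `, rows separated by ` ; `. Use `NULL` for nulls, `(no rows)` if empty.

Scalar subquery: MAX(duration) over all songs rows = 370.
Keep rows where duration >= that value.

Recursion | 370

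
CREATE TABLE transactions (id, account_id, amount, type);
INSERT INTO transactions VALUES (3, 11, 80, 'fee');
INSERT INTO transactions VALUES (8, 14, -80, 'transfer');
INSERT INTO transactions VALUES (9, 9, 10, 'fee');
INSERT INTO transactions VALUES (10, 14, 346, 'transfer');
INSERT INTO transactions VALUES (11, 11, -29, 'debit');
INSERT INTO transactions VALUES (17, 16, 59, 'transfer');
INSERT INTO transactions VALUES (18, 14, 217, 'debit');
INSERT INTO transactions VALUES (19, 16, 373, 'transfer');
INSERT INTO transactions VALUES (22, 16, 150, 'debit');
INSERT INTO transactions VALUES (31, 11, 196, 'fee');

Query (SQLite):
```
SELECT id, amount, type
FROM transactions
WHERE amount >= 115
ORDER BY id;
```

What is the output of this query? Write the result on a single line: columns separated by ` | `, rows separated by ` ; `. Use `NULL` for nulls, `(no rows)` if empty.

amount >= 115: ids {10, 18, 19, 22, 31}

10 | 346 | transfer ; 18 | 217 | debit ; 19 | 373 | transfer ; 22 | 150 | debit ; 31 | 196 | fee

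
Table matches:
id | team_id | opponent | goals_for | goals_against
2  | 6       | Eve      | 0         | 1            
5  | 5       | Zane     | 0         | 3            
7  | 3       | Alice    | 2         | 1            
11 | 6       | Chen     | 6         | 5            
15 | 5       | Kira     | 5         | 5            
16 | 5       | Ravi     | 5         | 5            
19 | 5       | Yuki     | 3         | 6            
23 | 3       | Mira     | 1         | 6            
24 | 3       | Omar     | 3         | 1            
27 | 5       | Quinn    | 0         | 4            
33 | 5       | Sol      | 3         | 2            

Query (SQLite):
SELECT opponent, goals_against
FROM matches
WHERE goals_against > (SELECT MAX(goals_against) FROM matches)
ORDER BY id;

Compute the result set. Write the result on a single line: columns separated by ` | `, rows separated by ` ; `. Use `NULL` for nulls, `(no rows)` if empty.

(no rows)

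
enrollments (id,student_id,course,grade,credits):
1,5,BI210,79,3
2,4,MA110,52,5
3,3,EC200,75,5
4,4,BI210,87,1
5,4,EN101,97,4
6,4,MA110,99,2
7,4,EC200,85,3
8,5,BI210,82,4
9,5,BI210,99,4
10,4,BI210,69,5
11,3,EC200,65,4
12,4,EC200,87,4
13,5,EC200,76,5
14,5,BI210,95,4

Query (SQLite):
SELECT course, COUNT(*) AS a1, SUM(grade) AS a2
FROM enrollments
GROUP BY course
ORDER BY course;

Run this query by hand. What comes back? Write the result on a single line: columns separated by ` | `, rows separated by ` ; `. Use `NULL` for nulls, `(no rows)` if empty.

BI210 | 6 | 511 ; EC200 | 5 | 388 ; EN101 | 1 | 97 ; MA110 | 2 | 151

Group enrollments by course.
Per group compute: COUNT(*), SUM(grade).
  BI210: ids {1, 4, 8, 9, 10, 14} → COUNT(*)=6, SUM(grade)=511
  EC200: ids {3, 7, 11, 12, 13} → COUNT(*)=5, SUM(grade)=388
  EN101: ids {5} → COUNT(*)=1, SUM(grade)=97
  MA110: ids {2, 6} → COUNT(*)=2, SUM(grade)=151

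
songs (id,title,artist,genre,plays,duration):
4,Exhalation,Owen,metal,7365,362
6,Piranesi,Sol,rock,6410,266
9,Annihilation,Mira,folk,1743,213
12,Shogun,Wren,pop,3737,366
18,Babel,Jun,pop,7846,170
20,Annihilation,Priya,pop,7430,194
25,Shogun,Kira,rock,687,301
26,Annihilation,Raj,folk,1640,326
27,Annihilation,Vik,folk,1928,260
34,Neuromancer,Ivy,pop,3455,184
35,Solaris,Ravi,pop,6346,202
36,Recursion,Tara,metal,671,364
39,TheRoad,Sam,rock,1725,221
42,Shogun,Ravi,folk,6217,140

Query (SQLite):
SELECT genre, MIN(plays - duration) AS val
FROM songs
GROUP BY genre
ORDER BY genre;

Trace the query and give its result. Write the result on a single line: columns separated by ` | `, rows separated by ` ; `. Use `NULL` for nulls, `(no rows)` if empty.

For each row compute plays - duration.
Group by genre; take MIN of the expression per group.
  folk: ids {9, 26, 27, 42} → MIN(plays - duration)=1314
  metal: ids {4, 36} → MIN(plays - duration)=307
  pop: ids {12, 18, 20, 34, 35} → MIN(plays - duration)=3271
  rock: ids {6, 25, 39} → MIN(plays - duration)=386

folk | 1314 ; metal | 307 ; pop | 3271 ; rock | 386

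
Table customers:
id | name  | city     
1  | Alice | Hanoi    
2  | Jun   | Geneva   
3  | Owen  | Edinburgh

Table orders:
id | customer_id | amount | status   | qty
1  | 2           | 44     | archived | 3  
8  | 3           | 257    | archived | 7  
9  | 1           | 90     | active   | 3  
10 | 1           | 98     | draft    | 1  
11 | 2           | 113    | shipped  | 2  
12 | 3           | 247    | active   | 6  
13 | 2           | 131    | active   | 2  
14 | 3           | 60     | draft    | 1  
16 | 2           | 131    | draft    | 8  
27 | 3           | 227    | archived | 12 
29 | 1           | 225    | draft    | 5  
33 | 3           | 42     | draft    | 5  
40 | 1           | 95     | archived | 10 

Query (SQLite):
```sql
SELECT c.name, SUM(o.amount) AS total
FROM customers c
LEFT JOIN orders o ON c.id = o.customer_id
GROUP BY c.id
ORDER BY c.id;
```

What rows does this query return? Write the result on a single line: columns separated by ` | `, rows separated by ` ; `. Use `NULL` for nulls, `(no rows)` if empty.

LEFT JOIN keeps every customers row; unmatched ones get NULL for orders columns.
Group by customers.id and compute SUM(o.amount). SUM over an all-NULL group is NULL.
  1: ids {9, 10, 29, 40} → SUM(o.amount)=508
  2: ids {1, 11, 13, 16} → SUM(o.amount)=419
  3: ids {8, 12, 14, 27, 33} → SUM(o.amount)=833

Alice | 508 ; Jun | 419 ; Owen | 833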